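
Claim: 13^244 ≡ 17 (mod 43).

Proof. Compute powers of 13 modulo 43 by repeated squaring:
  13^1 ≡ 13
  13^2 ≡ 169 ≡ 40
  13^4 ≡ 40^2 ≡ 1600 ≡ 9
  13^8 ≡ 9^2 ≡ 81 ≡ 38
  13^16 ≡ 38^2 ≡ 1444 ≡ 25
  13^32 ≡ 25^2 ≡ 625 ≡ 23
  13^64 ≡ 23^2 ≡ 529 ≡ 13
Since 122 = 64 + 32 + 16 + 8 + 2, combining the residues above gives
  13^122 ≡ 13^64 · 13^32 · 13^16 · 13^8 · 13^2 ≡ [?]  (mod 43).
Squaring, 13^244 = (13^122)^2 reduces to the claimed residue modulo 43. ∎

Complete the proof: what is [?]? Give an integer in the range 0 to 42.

24

13^64 · 13^32 · 13^16 · 13^8 · 13^2 ≡ 13 · 23 · 25 · 38 · 40 = 11362000.
11362000 mod 43 = 24, so 13^122 ≡ 24 (mod 43).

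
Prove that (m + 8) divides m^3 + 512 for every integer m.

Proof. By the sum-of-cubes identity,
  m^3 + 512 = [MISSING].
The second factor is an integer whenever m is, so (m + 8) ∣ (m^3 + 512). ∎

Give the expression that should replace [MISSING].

(m + 8)(m^2 - 8m + 64)

a^3 + b^3 = (a + b)(a^2 - ab + b^2). With a = m, b = 8:
m^3 + 512 = (m + 8)(m^2 - 8m + 64).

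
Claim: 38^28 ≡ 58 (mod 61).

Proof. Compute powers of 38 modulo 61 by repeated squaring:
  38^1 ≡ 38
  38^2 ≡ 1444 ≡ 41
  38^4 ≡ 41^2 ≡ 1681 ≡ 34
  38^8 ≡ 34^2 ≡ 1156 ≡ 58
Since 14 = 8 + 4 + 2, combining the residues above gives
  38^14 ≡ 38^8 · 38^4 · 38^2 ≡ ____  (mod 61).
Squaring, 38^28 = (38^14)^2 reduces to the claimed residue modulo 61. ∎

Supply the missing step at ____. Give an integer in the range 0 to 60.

38^8 · 38^4 · 38^2 ≡ 58 · 34 · 41 = 80852.
80852 mod 61 = 27, so 38^14 ≡ 27 (mod 61).

27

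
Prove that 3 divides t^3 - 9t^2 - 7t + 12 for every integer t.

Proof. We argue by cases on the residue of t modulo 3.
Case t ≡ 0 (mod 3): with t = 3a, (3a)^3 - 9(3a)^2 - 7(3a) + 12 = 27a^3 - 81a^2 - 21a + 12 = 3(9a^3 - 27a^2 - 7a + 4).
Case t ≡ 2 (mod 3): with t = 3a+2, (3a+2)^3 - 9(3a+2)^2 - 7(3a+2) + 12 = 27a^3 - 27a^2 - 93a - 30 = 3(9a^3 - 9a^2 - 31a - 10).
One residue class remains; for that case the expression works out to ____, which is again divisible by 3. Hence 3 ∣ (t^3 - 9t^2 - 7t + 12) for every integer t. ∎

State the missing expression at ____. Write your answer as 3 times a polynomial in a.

The residues treated are {0, 2}, so the missing case is t ≡ 1 (mod 3); write t = 3a+1.
Then (3a+1)^3 - 9(3a+1)^2 - 7(3a+1) + 12 = 27a^3 - 54a^2 - 66a - 3 = 3(9a^3 - 18a^2 - 22a - 1).

3(9a^3 - 18a^2 - 22a - 1)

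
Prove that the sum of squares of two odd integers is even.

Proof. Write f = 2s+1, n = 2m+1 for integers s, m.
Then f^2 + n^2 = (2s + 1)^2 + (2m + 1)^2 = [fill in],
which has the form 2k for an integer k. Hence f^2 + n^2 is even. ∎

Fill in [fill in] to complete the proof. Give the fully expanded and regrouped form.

2(2m^2 + 2m + 2s^2 + 2s + 1)

(2s + 1)^2 + (2m + 1)^2 = 4m^2 + 4m + 4s^2 + 4s + 2
= 2(2m^2 + 2m + 2s^2 + 2s + 1).
Since 2m^2 + 2m + 2s^2 + 2s + 1 is an integer, the sum of squares is of the form 2k for an integer k.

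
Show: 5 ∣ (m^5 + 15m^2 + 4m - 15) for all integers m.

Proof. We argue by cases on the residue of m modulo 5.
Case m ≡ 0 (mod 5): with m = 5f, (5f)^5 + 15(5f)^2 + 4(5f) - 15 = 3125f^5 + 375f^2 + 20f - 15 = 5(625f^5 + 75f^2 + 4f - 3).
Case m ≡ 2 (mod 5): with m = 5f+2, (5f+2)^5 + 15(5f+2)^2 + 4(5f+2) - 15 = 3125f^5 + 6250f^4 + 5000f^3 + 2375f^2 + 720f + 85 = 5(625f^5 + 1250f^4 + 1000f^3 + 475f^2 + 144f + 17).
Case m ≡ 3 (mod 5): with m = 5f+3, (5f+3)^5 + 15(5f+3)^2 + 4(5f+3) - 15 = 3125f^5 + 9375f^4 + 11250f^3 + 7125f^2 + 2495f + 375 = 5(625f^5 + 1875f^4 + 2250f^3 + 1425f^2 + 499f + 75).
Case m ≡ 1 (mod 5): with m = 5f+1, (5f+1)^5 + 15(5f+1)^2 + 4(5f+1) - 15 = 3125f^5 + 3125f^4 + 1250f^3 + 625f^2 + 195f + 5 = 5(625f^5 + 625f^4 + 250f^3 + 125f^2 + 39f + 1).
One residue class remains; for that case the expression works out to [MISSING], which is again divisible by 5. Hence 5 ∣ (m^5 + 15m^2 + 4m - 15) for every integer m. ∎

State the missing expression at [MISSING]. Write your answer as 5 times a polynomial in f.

5(625f^5 + 2500f^4 + 4000f^3 + 3275f^2 + 1404f + 253)

Only m ≡ 4 (mod 5) is unaccounted for. Put m = 5f+4:
(5f+4)^5 + 15(5f+4)^2 + 4(5f+4) - 15 expands to 3125f^5 + 12500f^4 + 20000f^3 + 16375f^2 + 7020f + 1265,
and factoring out 5 leaves 5(625f^5 + 2500f^4 + 4000f^3 + 3275f^2 + 1404f + 253).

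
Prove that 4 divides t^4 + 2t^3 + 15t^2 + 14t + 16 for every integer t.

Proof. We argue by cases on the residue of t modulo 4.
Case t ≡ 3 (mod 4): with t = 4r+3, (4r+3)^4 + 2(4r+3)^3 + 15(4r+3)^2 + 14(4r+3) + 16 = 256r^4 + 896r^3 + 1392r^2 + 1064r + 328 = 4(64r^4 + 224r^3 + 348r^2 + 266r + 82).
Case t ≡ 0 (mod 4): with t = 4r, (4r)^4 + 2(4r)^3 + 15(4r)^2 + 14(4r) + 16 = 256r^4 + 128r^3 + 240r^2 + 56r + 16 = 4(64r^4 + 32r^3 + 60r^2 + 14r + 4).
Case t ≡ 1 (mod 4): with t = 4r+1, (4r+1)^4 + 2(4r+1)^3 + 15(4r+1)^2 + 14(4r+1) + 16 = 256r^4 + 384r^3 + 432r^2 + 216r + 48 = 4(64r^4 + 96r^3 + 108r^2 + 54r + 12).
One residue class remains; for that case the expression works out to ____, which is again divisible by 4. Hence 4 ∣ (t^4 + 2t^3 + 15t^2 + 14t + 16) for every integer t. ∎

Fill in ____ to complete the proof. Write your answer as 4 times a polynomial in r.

4(64r^4 + 160r^3 + 204r^2 + 130r + 34)

The residues treated are {3, 0, 1}, so the missing case is t ≡ 2 (mod 4); write t = 4r+2.
Then (4r+2)^4 + 2(4r+2)^3 + 15(4r+2)^2 + 14(4r+2) + 16 = 256r^4 + 640r^3 + 816r^2 + 520r + 136 = 4(64r^4 + 160r^3 + 204r^2 + 130r + 34).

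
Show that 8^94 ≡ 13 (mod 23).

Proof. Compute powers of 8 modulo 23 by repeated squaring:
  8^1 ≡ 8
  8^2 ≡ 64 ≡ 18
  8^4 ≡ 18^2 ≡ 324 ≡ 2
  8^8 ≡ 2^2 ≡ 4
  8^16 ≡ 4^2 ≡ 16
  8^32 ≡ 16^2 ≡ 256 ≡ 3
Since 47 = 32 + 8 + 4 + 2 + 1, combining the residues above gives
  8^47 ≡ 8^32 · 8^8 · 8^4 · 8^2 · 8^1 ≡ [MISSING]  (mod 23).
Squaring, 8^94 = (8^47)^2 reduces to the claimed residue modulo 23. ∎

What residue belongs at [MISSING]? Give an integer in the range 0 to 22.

6

8^32 · 8^8 · 8^4 · 8^2 · 8^1 ≡ 3 · 4 · 2 · 18 · 8 = 3456.
3456 mod 23 = 6, so 8^47 ≡ 6 (mod 23).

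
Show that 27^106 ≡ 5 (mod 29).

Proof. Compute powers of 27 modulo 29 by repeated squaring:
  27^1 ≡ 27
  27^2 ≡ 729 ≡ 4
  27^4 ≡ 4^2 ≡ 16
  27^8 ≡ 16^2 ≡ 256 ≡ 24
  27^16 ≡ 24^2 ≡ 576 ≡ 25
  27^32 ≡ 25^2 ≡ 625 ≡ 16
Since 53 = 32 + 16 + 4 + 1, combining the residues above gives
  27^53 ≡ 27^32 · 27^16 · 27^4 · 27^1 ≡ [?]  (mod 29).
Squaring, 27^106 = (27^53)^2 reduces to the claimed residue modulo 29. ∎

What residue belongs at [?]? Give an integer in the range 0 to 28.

Multiply the listed residues: 16 · 25 · 16 · 27 = 400 → 6400 → 172800.
Reducing modulo 29: 172800 = 5958·29 + 18, so 27^53 ≡ 18.

18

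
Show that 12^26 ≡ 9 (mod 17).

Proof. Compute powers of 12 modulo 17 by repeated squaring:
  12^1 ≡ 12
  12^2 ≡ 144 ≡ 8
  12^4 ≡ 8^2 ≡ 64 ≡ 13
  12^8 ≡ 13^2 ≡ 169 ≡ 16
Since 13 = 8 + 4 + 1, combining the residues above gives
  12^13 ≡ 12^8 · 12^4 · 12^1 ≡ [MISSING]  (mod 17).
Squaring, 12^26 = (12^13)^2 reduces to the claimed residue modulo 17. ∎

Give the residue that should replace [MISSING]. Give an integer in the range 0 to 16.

12^8 · 12^4 · 12^1 ≡ 16 · 13 · 12 = 2496.
2496 mod 17 = 14, so 12^13 ≡ 14 (mod 17).

14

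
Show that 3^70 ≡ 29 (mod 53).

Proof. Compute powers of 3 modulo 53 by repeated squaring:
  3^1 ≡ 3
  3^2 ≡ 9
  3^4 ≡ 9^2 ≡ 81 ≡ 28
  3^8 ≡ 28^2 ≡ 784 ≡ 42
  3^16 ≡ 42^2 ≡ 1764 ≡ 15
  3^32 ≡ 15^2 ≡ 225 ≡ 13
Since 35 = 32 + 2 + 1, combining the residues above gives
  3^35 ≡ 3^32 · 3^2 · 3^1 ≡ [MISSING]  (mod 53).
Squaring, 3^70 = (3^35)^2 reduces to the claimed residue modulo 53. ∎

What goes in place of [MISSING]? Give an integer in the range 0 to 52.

Multiply the listed residues: 13 · 9 · 3 = 117 → 351.
Reducing modulo 53: 351 = 6·53 + 33, so 3^35 ≡ 33.

33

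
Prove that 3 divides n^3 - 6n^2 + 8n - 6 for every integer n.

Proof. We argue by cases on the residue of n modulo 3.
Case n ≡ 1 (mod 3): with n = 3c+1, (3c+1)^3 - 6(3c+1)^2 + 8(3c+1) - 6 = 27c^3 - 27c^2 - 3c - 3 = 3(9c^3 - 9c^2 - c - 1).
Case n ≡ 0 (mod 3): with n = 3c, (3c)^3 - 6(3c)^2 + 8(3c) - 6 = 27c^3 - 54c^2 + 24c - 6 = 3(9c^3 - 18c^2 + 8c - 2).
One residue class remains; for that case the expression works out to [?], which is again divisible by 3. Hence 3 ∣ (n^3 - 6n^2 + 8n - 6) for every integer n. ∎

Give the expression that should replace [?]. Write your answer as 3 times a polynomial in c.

Only n ≡ 2 (mod 3) is unaccounted for. Put n = 3c+2:
(3c+2)^3 - 6(3c+2)^2 + 8(3c+2) - 6 expands to 27c^3 - 12c - 6,
and factoring out 3 leaves 3(9c^3 - 4c - 2).

3(9c^3 - 4c - 2)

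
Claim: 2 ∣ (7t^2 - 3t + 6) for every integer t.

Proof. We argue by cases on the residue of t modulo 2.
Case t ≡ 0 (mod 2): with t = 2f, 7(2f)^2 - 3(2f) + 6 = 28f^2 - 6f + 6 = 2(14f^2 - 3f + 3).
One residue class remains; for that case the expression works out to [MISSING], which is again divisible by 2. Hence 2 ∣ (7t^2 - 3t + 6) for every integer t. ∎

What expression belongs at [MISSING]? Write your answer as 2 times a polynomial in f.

Only t ≡ 1 (mod 2) is unaccounted for. Put t = 2f+1:
7(2f+1)^2 - 3(2f+1) + 6 expands to 28f^2 + 22f + 10,
and factoring out 2 leaves 2(14f^2 + 11f + 5).

2(14f^2 + 11f + 5)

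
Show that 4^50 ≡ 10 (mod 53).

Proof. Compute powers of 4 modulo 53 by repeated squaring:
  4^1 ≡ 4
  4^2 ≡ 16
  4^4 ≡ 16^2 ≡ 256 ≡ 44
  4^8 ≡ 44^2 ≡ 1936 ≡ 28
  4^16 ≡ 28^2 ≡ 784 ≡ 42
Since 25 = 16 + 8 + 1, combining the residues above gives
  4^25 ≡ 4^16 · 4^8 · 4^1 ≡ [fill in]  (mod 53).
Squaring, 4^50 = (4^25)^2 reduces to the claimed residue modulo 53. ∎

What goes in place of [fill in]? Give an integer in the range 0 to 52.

Multiply the listed residues: 42 · 28 · 4 = 1176 → 4704.
Reducing modulo 53: 4704 = 88·53 + 40, so 4^25 ≡ 40.

40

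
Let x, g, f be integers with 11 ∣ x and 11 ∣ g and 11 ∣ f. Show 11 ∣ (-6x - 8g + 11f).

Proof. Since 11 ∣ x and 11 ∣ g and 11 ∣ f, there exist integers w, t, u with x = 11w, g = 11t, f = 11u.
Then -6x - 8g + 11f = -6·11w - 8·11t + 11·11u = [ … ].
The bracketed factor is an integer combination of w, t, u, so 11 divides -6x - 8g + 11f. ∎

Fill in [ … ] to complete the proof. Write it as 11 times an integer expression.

Pull the common 11 out of every term: -6·11w - 8·11t + 11·11u = 11(-8t + 11u - 6w).
-8t + 11u - 6w is an integer, which exhibits the divisibility.

11(-8t + 11u - 6w)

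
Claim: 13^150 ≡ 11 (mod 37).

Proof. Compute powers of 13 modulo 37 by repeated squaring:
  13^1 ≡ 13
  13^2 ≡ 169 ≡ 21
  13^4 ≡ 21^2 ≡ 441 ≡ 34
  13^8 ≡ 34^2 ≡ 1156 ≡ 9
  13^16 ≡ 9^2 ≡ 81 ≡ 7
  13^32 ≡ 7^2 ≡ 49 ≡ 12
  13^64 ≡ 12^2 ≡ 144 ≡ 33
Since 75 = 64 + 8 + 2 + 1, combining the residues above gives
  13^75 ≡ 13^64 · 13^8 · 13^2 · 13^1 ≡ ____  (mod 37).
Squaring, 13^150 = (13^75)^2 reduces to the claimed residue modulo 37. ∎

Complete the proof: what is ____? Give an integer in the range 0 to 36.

14

Multiply the listed residues: 33 · 9 · 21 · 13 = 297 → 6237 → 81081.
Reducing modulo 37: 81081 = 2191·37 + 14, so 13^75 ≡ 14.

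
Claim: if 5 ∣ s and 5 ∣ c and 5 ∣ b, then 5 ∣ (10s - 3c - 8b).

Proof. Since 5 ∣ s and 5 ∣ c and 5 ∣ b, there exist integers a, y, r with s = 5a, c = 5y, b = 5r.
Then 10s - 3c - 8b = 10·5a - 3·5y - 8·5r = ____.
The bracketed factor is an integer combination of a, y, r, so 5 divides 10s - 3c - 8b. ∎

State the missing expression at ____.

Pull the common 5 out of every term: 10·5a - 3·5y - 8·5r = 5(10a - 8r - 3y).
10a - 8r - 3y is an integer, which exhibits the divisibility.

5(10a - 8r - 3y)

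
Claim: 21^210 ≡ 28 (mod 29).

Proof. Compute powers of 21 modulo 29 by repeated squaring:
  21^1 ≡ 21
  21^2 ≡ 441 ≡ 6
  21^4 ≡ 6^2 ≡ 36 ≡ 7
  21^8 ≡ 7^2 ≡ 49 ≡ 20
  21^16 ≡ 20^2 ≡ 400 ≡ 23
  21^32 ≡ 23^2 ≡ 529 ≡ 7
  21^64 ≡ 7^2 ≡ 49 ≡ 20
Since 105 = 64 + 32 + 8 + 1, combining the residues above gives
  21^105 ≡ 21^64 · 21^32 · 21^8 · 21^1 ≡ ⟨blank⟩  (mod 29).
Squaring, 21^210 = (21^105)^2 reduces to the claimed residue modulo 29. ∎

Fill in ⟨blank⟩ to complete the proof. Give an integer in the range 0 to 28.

17

21^64 · 21^32 · 21^8 · 21^1 ≡ 20 · 7 · 20 · 21 = 58800.
58800 mod 29 = 17, so 21^105 ≡ 17 (mod 29).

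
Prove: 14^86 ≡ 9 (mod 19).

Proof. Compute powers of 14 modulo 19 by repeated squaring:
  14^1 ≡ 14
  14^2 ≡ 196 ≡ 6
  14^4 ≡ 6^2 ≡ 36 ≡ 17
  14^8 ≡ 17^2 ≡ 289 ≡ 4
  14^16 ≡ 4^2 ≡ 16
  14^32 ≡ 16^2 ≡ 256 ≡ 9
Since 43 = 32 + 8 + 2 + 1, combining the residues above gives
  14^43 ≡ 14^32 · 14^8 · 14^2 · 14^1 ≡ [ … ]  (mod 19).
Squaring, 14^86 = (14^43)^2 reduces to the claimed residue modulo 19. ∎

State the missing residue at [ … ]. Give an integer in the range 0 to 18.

Multiply the listed residues: 9 · 4 · 6 · 14 = 36 → 216 → 3024.
Reducing modulo 19: 3024 = 159·19 + 3, so 14^43 ≡ 3.

3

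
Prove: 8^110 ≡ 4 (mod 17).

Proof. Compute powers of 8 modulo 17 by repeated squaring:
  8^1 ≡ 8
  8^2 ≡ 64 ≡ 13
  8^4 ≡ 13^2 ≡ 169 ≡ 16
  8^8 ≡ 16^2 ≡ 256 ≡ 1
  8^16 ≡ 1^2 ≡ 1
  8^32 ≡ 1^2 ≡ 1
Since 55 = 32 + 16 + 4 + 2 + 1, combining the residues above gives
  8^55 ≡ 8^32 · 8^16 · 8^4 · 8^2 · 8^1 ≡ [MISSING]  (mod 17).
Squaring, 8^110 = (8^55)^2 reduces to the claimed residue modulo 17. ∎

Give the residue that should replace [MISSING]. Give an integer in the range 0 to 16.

8^32 · 8^16 · 8^4 · 8^2 · 8^1 ≡ 1 · 1 · 16 · 13 · 8 = 1664.
1664 mod 17 = 15, so 8^55 ≡ 15 (mod 17).

15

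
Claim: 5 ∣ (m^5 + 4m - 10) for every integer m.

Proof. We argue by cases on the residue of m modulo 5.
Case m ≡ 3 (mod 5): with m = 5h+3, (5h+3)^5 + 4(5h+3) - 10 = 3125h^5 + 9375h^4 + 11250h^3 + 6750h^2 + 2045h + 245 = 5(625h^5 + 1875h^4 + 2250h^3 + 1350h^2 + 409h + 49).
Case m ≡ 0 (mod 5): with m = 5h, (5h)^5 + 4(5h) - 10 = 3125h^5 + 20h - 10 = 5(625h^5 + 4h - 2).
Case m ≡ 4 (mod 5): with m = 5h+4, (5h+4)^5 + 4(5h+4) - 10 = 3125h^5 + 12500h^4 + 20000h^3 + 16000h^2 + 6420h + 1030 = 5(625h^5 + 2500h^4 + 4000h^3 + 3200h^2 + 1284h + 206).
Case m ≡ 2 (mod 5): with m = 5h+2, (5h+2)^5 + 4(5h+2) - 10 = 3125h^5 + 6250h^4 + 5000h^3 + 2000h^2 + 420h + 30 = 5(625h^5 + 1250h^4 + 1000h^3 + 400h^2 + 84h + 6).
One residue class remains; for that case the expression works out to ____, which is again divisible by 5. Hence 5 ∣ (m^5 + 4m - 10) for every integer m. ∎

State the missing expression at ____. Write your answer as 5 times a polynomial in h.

5(625h^5 + 625h^4 + 250h^3 + 50h^2 + 9h - 1)

The residues treated are {3, 0, 4, 2}, so the missing case is m ≡ 1 (mod 5); write m = 5h+1.
Then (5h+1)^5 + 4(5h+1) - 10 = 3125h^5 + 3125h^4 + 1250h^3 + 250h^2 + 45h - 5 = 5(625h^5 + 625h^4 + 250h^3 + 50h^2 + 9h - 1).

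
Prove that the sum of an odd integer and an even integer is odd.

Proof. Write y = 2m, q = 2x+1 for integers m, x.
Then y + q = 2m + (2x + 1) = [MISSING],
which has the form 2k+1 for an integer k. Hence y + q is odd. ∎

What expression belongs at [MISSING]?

2(m + x) + 1

2m + (2x + 1) = 2m + 2x + 1
= 2(m + x) + 1.
Since m + x is an integer, the sum is of the form 2k+1 for an integer k.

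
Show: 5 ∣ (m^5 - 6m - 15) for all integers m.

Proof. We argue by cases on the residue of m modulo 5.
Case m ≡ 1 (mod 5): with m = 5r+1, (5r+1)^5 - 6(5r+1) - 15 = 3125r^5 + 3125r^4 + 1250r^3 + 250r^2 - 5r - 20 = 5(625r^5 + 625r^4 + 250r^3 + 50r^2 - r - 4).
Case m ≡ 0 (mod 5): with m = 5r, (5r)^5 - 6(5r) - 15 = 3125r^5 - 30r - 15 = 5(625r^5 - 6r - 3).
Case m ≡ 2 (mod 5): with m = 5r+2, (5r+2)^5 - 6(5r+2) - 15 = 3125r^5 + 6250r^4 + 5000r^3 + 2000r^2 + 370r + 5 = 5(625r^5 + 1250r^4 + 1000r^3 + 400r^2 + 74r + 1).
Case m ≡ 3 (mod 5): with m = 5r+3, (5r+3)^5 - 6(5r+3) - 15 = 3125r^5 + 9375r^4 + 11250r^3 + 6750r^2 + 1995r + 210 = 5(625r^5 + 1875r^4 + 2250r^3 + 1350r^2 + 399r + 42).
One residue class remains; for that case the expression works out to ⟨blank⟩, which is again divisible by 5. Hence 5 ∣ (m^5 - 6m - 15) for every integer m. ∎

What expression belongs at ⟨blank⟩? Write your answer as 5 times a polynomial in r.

5(625r^5 + 2500r^4 + 4000r^3 + 3200r^2 + 1274r + 197)

The residues treated are {1, 0, 2, 3}, so the missing case is m ≡ 4 (mod 5); write m = 5r+4.
Then (5r+4)^5 - 6(5r+4) - 15 = 3125r^5 + 12500r^4 + 20000r^3 + 16000r^2 + 6370r + 985 = 5(625r^5 + 2500r^4 + 4000r^3 + 3200r^2 + 1274r + 197).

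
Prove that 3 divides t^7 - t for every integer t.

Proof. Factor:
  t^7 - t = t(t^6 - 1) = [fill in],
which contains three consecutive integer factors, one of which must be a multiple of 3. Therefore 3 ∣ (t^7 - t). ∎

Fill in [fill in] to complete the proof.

(t - 1)t(t + 1)(t^4 + t^2 + 1)

t^6 - 1 = (t^2 - 1)(t^4 + t^2 + 1), and t^2 - 1 = (t-1)(t+1).
So t(t^6 - 1) = (t - 1)t(t + 1)(t^4 + t^2 + 1).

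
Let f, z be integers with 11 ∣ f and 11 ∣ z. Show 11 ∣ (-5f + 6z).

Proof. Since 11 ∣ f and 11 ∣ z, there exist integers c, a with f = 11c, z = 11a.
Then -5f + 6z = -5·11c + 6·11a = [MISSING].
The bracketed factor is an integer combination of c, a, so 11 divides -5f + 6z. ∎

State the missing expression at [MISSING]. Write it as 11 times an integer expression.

Each term has a factor of 11: -5·11c + 6·11a = 11·(6a - 5c).
Since 6a - 5c is an integer, 11 ∣ (-5f + 6z).

11(6a - 5c)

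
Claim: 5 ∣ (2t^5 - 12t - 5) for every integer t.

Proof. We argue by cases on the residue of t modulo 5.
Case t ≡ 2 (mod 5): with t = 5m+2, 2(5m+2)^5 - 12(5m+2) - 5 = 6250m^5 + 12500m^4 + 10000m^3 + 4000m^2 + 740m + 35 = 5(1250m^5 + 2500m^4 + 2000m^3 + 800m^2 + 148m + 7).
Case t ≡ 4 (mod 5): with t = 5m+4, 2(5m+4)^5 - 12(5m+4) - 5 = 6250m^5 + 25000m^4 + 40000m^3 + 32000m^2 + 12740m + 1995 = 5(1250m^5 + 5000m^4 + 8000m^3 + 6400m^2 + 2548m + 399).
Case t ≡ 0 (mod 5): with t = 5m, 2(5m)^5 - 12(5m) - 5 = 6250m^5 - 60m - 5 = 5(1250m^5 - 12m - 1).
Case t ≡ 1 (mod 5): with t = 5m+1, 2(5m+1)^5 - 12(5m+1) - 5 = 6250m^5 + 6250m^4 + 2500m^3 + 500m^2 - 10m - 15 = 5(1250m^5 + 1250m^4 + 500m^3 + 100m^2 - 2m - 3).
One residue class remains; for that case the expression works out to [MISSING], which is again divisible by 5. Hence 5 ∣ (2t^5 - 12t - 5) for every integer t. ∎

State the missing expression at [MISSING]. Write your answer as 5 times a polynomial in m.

5(1250m^5 + 3750m^4 + 4500m^3 + 2700m^2 + 798m + 89)

Only t ≡ 3 (mod 5) is unaccounted for. Put t = 5m+3:
2(5m+3)^5 - 12(5m+3) - 5 expands to 6250m^5 + 18750m^4 + 22500m^3 + 13500m^2 + 3990m + 445,
and factoring out 5 leaves 5(1250m^5 + 3750m^4 + 4500m^3 + 2700m^2 + 798m + 89).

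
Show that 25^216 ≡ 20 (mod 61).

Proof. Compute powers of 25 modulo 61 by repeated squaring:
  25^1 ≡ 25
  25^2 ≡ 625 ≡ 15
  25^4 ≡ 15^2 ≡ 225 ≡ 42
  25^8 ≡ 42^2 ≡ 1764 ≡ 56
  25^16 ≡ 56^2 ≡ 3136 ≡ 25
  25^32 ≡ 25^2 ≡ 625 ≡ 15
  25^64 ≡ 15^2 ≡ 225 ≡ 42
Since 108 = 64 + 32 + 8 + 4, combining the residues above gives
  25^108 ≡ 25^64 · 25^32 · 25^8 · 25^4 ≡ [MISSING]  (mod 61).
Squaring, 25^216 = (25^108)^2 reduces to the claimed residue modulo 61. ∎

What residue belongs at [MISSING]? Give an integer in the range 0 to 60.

25^64 · 25^32 · 25^8 · 25^4 ≡ 42 · 15 · 56 · 42 = 1481760.
1481760 mod 61 = 9, so 25^108 ≡ 9 (mod 61).

9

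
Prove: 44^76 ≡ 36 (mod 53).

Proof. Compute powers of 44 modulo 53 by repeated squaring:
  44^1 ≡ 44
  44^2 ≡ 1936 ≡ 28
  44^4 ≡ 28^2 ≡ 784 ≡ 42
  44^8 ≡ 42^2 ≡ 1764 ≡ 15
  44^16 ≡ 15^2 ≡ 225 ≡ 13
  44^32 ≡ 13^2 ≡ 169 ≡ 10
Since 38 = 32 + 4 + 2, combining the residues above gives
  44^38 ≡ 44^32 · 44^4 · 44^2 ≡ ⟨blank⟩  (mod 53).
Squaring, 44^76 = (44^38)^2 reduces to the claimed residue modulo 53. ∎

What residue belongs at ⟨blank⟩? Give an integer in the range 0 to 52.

47

Multiply the listed residues: 10 · 42 · 28 = 420 → 11760.
Reducing modulo 53: 11760 = 221·53 + 47, so 44^38 ≡ 47.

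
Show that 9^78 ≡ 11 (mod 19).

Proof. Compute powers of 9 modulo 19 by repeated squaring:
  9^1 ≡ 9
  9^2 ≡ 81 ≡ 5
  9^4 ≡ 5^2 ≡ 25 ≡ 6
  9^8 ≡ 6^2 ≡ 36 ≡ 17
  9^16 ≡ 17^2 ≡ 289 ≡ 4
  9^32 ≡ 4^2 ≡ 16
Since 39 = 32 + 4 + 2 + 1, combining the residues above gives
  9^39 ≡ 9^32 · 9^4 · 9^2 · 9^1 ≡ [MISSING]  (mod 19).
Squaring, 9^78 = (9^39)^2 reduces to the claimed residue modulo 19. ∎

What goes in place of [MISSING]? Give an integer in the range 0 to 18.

9^32 · 9^4 · 9^2 · 9^1 ≡ 16 · 6 · 5 · 9 = 4320.
4320 mod 19 = 7, so 9^39 ≡ 7 (mod 19).

7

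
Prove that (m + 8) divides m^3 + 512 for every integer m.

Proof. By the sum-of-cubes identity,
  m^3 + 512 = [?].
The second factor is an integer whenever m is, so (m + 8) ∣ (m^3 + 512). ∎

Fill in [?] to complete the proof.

a^3 + b^3 = (a + b)(a^2 - ab + b^2). With a = m, b = 8:
m^3 + 512 = (m + 8)(m^2 - 8m + 64).

(m + 8)(m^2 - 8m + 64)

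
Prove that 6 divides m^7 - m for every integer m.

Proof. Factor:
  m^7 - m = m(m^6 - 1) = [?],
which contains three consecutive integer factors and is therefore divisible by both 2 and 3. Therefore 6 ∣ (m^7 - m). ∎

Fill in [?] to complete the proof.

(m - 1)m(m + 1)(m^4 + m^2 + 1)

m^6 - 1 = (m^2 - 1)(m^4 + m^2 + 1), and m^2 - 1 = (m-1)(m+1).
So m(m^6 - 1) = (m - 1)m(m + 1)(m^4 + m^2 + 1).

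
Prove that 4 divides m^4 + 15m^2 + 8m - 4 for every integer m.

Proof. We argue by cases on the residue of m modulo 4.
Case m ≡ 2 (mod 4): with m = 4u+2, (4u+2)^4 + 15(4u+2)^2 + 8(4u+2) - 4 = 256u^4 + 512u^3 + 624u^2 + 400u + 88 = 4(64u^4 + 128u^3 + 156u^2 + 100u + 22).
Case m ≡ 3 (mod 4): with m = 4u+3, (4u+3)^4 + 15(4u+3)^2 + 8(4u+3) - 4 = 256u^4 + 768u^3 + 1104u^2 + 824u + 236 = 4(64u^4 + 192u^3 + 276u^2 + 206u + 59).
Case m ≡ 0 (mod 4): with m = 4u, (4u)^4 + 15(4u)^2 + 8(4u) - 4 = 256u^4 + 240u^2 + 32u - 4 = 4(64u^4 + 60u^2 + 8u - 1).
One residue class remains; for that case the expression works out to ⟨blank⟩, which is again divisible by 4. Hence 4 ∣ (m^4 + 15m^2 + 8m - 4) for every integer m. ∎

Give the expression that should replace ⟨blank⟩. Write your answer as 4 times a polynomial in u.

Only m ≡ 1 (mod 4) is unaccounted for. Put m = 4u+1:
(4u+1)^4 + 15(4u+1)^2 + 8(4u+1) - 4 expands to 256u^4 + 256u^3 + 336u^2 + 168u + 20,
and factoring out 4 leaves 4(64u^4 + 64u^3 + 84u^2 + 42u + 5).

4(64u^4 + 64u^3 + 84u^2 + 42u + 5)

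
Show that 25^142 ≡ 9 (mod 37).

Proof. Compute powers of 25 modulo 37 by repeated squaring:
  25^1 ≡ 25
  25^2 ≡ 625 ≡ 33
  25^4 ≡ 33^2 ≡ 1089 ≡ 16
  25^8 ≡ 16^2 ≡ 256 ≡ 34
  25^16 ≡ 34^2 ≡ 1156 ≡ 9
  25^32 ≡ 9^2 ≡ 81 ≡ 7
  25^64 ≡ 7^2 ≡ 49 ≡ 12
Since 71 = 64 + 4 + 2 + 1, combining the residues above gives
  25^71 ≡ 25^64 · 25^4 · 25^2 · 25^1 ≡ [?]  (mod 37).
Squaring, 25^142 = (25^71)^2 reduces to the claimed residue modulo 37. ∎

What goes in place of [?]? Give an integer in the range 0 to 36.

25^64 · 25^4 · 25^2 · 25^1 ≡ 12 · 16 · 33 · 25 = 158400.
158400 mod 37 = 3, so 25^71 ≡ 3 (mod 37).

3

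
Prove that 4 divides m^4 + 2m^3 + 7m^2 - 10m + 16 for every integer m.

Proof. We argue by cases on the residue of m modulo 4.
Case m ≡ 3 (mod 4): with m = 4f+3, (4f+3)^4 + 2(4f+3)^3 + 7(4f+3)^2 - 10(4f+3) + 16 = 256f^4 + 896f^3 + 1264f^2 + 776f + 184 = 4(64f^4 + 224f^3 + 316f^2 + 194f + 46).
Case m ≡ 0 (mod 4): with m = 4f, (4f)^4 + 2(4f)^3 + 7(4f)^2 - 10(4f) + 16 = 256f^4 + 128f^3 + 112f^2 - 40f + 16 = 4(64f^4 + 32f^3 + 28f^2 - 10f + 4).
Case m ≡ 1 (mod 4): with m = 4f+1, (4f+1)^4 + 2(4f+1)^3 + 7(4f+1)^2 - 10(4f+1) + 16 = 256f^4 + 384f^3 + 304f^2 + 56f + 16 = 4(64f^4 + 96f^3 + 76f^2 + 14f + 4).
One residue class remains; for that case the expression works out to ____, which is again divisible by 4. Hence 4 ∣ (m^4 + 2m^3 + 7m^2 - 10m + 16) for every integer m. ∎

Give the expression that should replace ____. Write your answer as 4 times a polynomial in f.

4(64f^4 + 160f^3 + 172f^2 + 74f + 14)

The residues treated are {3, 0, 1}, so the missing case is m ≡ 2 (mod 4); write m = 4f+2.
Then (4f+2)^4 + 2(4f+2)^3 + 7(4f+2)^2 - 10(4f+2) + 16 = 256f^4 + 640f^3 + 688f^2 + 296f + 56 = 4(64f^4 + 160f^3 + 172f^2 + 74f + 14).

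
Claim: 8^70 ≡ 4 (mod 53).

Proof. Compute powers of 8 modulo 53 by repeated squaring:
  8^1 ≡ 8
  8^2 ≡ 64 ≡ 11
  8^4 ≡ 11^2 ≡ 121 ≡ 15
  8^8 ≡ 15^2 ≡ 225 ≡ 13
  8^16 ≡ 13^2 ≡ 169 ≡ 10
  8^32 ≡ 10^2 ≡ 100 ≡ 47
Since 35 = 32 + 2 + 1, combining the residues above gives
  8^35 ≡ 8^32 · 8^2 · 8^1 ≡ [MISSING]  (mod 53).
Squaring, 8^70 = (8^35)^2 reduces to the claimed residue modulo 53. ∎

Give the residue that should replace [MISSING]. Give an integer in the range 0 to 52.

2

Multiply the listed residues: 47 · 11 · 8 = 517 → 4136.
Reducing modulo 53: 4136 = 78·53 + 2, so 8^35 ≡ 2.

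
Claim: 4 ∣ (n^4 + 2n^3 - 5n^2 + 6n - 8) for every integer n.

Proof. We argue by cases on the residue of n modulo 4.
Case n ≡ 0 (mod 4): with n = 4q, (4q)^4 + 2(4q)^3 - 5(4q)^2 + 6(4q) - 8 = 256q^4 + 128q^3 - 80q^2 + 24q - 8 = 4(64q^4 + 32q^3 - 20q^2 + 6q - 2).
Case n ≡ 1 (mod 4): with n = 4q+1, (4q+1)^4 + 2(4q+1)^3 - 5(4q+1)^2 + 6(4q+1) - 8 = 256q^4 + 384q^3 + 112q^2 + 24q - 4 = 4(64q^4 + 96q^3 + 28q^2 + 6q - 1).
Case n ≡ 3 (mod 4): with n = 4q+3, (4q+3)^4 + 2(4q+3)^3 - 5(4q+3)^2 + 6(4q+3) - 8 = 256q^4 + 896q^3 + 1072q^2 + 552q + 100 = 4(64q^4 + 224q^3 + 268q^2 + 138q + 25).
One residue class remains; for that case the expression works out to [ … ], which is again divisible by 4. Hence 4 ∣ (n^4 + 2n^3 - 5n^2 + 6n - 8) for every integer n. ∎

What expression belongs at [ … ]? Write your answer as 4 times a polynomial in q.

Only n ≡ 2 (mod 4) is unaccounted for. Put n = 4q+2:
(4q+2)^4 + 2(4q+2)^3 - 5(4q+2)^2 + 6(4q+2) - 8 expands to 256q^4 + 640q^3 + 496q^2 + 168q + 16,
and factoring out 4 leaves 4(64q^4 + 160q^3 + 124q^2 + 42q + 4).

4(64q^4 + 160q^3 + 124q^2 + 42q + 4)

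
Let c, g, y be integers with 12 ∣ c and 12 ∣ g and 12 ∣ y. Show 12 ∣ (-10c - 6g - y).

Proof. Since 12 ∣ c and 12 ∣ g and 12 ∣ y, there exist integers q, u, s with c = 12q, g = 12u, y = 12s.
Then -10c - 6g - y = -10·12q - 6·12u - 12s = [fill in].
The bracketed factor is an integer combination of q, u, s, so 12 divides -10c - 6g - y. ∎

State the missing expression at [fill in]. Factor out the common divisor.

Pull the common 12 out of every term: -10·12q - 6·12u - 12s = 12(-10q - s - 6u).
-10q - s - 6u is an integer, which exhibits the divisibility.

12(-10q - s - 6u)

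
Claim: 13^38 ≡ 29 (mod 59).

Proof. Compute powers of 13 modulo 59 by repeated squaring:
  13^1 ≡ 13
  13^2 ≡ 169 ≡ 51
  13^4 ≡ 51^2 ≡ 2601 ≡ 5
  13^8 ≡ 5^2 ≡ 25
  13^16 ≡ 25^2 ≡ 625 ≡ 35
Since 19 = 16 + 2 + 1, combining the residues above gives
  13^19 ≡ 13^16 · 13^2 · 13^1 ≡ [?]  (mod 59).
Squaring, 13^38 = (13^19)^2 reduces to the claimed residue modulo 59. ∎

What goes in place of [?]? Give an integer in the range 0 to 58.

18

13^16 · 13^2 · 13^1 ≡ 35 · 51 · 13 = 23205.
23205 mod 59 = 18, so 13^19 ≡ 18 (mod 59).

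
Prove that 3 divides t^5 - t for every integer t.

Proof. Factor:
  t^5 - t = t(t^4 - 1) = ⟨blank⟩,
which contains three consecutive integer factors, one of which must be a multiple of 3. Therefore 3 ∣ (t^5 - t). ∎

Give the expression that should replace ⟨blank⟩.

(t - 1)t(t + 1)(t^2 + 1)

t^4 - 1 = (t^2 - 1)(t^2 + 1), and t^2 - 1 = (t-1)(t+1).
So t(t^4 - 1) = (t - 1)t(t + 1)(t^2 + 1).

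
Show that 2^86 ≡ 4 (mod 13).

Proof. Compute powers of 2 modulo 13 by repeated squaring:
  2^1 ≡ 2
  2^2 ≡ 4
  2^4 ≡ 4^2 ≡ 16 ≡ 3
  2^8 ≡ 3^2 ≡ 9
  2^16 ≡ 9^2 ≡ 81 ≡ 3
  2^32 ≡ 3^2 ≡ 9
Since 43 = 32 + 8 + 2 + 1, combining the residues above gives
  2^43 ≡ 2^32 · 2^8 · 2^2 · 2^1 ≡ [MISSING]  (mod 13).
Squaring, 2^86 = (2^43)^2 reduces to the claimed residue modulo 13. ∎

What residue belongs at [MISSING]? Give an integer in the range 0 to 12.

Multiply the listed residues: 9 · 9 · 4 · 2 = 81 → 324 → 648.
Reducing modulo 13: 648 = 49·13 + 11, so 2^43 ≡ 11.

11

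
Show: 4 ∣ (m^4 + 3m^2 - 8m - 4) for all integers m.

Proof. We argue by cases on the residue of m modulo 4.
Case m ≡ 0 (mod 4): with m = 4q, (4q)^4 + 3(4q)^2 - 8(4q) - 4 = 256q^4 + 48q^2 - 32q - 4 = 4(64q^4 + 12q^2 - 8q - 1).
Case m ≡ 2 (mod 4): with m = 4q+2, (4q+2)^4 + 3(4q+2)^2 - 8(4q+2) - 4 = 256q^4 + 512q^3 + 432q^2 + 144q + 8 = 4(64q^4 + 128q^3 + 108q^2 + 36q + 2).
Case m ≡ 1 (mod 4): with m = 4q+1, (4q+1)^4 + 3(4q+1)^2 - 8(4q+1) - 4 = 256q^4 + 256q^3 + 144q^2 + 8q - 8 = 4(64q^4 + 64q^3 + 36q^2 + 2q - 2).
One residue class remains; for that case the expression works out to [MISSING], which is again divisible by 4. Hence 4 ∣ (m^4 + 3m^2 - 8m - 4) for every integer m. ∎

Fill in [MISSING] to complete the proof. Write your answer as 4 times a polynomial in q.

4(64q^4 + 192q^3 + 228q^2 + 118q + 20)

Only m ≡ 3 (mod 4) is unaccounted for. Put m = 4q+3:
(4q+3)^4 + 3(4q+3)^2 - 8(4q+3) - 4 expands to 256q^4 + 768q^3 + 912q^2 + 472q + 80,
and factoring out 4 leaves 4(64q^4 + 192q^3 + 228q^2 + 118q + 20).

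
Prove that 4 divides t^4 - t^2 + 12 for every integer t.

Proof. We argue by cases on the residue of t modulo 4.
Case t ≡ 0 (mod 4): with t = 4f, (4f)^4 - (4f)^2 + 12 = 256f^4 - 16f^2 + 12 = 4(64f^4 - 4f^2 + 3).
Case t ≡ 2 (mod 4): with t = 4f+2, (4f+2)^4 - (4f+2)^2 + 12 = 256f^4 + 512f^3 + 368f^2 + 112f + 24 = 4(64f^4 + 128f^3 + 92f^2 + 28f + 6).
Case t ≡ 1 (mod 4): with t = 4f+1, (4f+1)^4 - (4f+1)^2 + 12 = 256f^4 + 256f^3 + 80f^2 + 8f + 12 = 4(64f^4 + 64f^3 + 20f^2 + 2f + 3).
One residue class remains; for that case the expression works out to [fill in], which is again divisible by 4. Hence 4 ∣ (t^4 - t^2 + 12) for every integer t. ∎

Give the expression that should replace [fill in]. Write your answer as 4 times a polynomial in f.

Only t ≡ 3 (mod 4) is unaccounted for. Put t = 4f+3:
(4f+3)^4 - (4f+3)^2 + 12 expands to 256f^4 + 768f^3 + 848f^2 + 408f + 84,
and factoring out 4 leaves 4(64f^4 + 192f^3 + 212f^2 + 102f + 21).

4(64f^4 + 192f^3 + 212f^2 + 102f + 21)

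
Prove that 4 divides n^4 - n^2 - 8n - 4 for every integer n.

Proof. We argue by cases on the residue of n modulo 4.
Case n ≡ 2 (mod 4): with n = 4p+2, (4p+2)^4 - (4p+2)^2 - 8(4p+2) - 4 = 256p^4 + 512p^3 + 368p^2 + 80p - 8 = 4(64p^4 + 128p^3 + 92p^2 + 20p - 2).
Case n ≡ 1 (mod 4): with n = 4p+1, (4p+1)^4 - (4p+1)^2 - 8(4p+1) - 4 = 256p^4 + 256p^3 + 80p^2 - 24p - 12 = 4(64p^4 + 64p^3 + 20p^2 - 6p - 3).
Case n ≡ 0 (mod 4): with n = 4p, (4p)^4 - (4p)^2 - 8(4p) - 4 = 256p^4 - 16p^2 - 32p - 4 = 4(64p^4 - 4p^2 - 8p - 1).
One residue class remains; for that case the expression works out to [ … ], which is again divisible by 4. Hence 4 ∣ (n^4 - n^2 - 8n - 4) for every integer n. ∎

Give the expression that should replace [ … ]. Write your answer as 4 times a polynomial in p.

4(64p^4 + 192p^3 + 212p^2 + 94p + 11)

The residues treated are {2, 1, 0}, so the missing case is n ≡ 3 (mod 4); write n = 4p+3.
Then (4p+3)^4 - (4p+3)^2 - 8(4p+3) - 4 = 256p^4 + 768p^3 + 848p^2 + 376p + 44 = 4(64p^4 + 192p^3 + 212p^2 + 94p + 11).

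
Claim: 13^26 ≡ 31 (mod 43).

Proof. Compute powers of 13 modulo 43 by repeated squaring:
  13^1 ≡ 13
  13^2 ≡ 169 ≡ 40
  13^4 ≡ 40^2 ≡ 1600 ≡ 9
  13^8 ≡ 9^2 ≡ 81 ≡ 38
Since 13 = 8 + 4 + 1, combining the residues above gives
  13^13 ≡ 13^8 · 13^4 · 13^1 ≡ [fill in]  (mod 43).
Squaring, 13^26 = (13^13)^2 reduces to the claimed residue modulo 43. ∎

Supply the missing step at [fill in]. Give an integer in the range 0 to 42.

13^8 · 13^4 · 13^1 ≡ 38 · 9 · 13 = 4446.
4446 mod 43 = 17, so 13^13 ≡ 17 (mod 43).

17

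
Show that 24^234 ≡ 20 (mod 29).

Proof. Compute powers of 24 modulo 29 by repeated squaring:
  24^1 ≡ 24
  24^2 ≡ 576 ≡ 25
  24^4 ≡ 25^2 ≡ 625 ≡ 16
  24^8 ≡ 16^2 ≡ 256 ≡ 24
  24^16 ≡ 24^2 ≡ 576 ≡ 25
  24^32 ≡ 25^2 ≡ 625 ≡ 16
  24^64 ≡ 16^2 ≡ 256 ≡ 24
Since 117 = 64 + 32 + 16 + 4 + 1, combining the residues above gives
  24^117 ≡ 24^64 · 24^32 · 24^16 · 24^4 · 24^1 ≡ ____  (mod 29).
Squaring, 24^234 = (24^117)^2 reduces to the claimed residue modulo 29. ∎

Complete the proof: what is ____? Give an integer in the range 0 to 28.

7

Multiply the listed residues: 24 · 16 · 25 · 16 · 24 = 384 → 9600 → 153600 → 3686400.
Reducing modulo 29: 3686400 = 127117·29 + 7, so 24^117 ≡ 7.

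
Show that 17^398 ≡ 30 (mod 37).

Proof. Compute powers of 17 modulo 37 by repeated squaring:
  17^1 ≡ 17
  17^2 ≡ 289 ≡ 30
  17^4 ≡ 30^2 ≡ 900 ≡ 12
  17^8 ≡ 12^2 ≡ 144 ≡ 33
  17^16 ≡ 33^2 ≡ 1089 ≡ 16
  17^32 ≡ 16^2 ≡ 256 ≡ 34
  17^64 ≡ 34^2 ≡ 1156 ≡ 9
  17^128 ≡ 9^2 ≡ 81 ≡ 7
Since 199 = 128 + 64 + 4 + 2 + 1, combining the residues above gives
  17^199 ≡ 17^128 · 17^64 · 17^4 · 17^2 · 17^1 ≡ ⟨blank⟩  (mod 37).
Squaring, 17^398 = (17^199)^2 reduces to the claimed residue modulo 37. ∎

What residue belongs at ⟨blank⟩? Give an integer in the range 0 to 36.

17^128 · 17^64 · 17^4 · 17^2 · 17^1 ≡ 7 · 9 · 12 · 30 · 17 = 385560.
385560 mod 37 = 20, so 17^199 ≡ 20 (mod 37).

20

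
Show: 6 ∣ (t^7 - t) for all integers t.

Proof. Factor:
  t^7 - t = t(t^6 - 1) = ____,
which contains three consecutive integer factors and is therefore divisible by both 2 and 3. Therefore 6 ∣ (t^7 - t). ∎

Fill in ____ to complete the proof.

(t - 1)t(t + 1)(t^4 + t^2 + 1)

t^6 - 1 = (t^2 - 1)(t^4 + t^2 + 1), and t^2 - 1 = (t-1)(t+1).
So t(t^6 - 1) = (t - 1)t(t + 1)(t^4 + t^2 + 1).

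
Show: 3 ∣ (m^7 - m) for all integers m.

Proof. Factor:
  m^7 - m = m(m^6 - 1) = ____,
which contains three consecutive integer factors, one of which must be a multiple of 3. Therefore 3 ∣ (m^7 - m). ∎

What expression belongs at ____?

(m - 1)m(m + 1)(m^4 + m^2 + 1)

m^6 - 1 = (m^2 - 1)(m^4 + m^2 + 1), and m^2 - 1 = (m-1)(m+1).
So m(m^6 - 1) = (m - 1)m(m + 1)(m^4 + m^2 + 1).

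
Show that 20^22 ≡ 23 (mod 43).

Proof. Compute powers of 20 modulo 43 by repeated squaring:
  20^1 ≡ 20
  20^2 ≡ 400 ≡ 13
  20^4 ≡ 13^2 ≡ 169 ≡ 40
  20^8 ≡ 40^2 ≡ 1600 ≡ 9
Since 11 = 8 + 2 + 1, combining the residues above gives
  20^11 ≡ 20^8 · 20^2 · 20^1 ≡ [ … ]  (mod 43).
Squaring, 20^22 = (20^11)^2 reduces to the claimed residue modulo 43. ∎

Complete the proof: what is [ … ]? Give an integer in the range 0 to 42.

18

Multiply the listed residues: 9 · 13 · 20 = 117 → 2340.
Reducing modulo 43: 2340 = 54·43 + 18, so 20^11 ≡ 18.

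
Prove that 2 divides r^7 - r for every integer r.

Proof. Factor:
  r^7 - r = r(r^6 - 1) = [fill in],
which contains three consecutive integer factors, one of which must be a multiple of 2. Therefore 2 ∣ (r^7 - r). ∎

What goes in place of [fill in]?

(r - 1)r(r + 1)(r^4 + r^2 + 1)

r^6 - 1 = (r^2 - 1)(r^4 + r^2 + 1), and r^2 - 1 = (r-1)(r+1).
So r(r^6 - 1) = (r - 1)r(r + 1)(r^4 + r^2 + 1).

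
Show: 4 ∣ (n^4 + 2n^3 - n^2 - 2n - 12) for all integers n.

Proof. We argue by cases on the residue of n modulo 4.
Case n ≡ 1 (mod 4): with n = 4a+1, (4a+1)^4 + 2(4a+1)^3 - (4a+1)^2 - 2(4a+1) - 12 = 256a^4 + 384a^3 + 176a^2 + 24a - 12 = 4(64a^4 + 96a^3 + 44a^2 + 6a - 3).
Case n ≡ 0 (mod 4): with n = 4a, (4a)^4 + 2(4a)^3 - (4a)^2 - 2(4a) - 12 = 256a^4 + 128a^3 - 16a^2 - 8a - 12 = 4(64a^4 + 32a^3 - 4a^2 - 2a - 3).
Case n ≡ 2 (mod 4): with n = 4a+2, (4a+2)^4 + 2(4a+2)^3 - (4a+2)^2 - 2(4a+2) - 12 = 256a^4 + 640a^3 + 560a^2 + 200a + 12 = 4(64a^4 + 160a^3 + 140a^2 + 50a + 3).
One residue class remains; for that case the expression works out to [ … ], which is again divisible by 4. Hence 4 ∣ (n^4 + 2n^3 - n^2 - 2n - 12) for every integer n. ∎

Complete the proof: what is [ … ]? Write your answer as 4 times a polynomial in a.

4(64a^4 + 224a^3 + 284a^2 + 154a + 27)

Only n ≡ 3 (mod 4) is unaccounted for. Put n = 4a+3:
(4a+3)^4 + 2(4a+3)^3 - (4a+3)^2 - 2(4a+3) - 12 expands to 256a^4 + 896a^3 + 1136a^2 + 616a + 108,
and factoring out 4 leaves 4(64a^4 + 224a^3 + 284a^2 + 154a + 27).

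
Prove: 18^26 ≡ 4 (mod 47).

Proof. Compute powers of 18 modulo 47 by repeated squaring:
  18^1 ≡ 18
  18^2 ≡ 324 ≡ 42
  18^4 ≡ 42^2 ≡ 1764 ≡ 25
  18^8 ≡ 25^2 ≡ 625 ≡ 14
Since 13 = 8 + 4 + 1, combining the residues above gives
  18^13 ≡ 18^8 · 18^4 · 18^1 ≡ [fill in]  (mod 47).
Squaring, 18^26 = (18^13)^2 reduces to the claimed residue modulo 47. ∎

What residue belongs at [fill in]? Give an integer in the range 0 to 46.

2

18^8 · 18^4 · 18^1 ≡ 14 · 25 · 18 = 6300.
6300 mod 47 = 2, so 18^13 ≡ 2 (mod 47).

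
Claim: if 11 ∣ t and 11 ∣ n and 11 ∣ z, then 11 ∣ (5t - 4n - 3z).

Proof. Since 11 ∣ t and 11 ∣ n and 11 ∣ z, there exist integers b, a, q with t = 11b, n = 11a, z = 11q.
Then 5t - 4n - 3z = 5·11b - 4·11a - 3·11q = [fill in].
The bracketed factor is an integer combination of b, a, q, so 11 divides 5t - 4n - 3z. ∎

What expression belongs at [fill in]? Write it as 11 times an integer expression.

Pull the common 11 out of every term: 5·11b - 4·11a - 3·11q = 11(-4a + 5b - 3q).
-4a + 5b - 3q is an integer, which exhibits the divisibility.

11(-4a + 5b - 3q)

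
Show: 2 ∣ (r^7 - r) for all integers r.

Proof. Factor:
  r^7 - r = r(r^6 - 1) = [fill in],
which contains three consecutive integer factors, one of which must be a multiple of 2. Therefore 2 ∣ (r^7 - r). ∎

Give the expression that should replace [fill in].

(r - 1)r(r + 1)(r^4 + r^2 + 1)

r^6 - 1 = (r^2 - 1)(r^4 + r^2 + 1), and r^2 - 1 = (r-1)(r+1).
So r(r^6 - 1) = (r - 1)r(r + 1)(r^4 + r^2 + 1).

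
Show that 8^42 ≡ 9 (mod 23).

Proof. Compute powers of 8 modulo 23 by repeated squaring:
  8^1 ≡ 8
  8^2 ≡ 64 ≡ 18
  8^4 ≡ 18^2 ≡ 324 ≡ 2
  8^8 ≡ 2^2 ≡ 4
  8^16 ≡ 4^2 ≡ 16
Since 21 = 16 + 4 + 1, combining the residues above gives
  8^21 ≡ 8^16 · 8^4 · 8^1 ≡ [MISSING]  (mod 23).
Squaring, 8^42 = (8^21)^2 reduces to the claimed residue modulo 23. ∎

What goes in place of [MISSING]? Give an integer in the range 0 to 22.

3

Multiply the listed residues: 16 · 2 · 8 = 32 → 256.
Reducing modulo 23: 256 = 11·23 + 3, so 8^21 ≡ 3.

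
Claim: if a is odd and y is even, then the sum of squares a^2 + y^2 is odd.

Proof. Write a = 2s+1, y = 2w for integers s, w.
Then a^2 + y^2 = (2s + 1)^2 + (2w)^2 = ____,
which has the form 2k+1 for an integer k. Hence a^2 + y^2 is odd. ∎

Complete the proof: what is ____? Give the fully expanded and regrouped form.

(2s + 1)^2 + (2w)^2 = 4s^2 + 4s + 4w^2 + 1
= 2(2s^2 + 2s + 2w^2) + 1.
Since 2s^2 + 2s + 2w^2 is an integer, the sum of squares is of the form 2k+1 for an integer k.

2(2s^2 + 2s + 2w^2) + 1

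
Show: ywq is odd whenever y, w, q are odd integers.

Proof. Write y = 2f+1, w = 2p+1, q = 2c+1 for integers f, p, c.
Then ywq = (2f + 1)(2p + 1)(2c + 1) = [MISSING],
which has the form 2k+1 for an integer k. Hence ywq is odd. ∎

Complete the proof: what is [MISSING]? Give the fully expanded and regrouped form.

2(4cfp + 2cf + 2cp + c + 2fp + f + p) + 1

(2f + 1)(2p + 1)(2c + 1) = 8cfp + 4cf + 4cp + 2c + 4fp + 2f + 2p + 1
= 2(4cfp + 2cf + 2cp + c + 2fp + f + p) + 1.
Since 4cfp + 2cf + 2cp + c + 2fp + f + p is an integer, the product is of the form 2k+1 for an integer k.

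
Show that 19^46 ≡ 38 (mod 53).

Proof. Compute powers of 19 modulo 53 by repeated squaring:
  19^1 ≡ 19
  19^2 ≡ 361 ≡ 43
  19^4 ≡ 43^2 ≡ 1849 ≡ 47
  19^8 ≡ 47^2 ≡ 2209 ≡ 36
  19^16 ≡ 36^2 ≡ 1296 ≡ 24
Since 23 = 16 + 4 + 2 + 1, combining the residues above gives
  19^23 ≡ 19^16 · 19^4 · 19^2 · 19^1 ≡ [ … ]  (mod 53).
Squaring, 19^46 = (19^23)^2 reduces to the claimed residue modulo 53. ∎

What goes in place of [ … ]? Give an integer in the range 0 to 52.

12

Multiply the listed residues: 24 · 47 · 43 · 19 = 1128 → 48504 → 921576.
Reducing modulo 53: 921576 = 17388·53 + 12, so 19^23 ≡ 12.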